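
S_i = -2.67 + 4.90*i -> [-2.67, 2.23, 7.13, 12.03, 16.93]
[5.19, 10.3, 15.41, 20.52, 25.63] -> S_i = 5.19 + 5.11*i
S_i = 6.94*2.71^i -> [6.94, 18.81, 50.97, 138.12, 374.31]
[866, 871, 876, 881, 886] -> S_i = 866 + 5*i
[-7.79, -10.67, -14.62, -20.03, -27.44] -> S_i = -7.79*1.37^i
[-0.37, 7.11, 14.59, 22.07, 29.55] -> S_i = -0.37 + 7.48*i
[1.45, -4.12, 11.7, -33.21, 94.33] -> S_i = 1.45*(-2.84)^i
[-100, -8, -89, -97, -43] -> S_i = Random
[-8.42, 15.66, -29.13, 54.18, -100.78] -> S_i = -8.42*(-1.86)^i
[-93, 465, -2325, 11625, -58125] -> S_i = -93*-5^i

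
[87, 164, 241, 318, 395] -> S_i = 87 + 77*i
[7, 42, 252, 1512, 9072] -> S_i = 7*6^i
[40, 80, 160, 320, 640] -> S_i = 40*2^i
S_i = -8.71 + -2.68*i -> [-8.71, -11.39, -14.07, -16.75, -19.43]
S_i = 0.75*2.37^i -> [0.75, 1.78, 4.21, 9.98, 23.66]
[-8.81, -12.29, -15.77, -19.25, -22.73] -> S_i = -8.81 + -3.48*i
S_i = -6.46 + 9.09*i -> [-6.46, 2.63, 11.72, 20.81, 29.9]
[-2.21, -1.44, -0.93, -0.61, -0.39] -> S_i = -2.21*0.65^i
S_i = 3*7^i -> [3, 21, 147, 1029, 7203]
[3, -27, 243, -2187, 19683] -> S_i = 3*-9^i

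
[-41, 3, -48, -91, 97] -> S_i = Random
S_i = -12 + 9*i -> [-12, -3, 6, 15, 24]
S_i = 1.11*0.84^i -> [1.11, 0.93, 0.78, 0.66, 0.55]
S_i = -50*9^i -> [-50, -450, -4050, -36450, -328050]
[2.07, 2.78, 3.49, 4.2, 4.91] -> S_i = 2.07 + 0.71*i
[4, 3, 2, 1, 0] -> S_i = 4 + -1*i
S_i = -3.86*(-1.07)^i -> [-3.86, 4.13, -4.42, 4.73, -5.06]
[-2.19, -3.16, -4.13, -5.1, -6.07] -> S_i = -2.19 + -0.97*i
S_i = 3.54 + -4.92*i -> [3.54, -1.38, -6.3, -11.22, -16.14]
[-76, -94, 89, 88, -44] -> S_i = Random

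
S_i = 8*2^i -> [8, 16, 32, 64, 128]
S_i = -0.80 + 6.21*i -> [-0.8, 5.41, 11.62, 17.83, 24.04]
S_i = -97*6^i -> [-97, -582, -3492, -20952, -125712]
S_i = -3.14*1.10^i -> [-3.14, -3.45, -3.8, -4.18, -4.6]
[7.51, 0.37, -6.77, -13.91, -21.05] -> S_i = 7.51 + -7.14*i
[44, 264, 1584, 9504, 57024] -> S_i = 44*6^i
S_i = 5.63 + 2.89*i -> [5.63, 8.52, 11.41, 14.3, 17.19]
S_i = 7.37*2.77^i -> [7.37, 20.41, 56.55, 156.64, 433.9]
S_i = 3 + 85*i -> [3, 88, 173, 258, 343]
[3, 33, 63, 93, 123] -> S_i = 3 + 30*i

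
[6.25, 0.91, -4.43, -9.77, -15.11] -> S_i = 6.25 + -5.34*i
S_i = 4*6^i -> [4, 24, 144, 864, 5184]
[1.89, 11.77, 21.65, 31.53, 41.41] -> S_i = 1.89 + 9.88*i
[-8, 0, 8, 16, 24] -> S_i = -8 + 8*i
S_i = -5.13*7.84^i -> [-5.13, -40.22, -315.32, -2472.1, -19381.24]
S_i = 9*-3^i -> [9, -27, 81, -243, 729]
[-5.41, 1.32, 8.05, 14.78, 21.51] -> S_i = -5.41 + 6.73*i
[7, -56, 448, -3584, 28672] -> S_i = 7*-8^i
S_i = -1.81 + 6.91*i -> [-1.81, 5.1, 12.01, 18.92, 25.83]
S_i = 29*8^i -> [29, 232, 1856, 14848, 118784]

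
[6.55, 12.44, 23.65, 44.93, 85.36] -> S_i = 6.55*1.90^i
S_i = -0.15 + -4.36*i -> [-0.15, -4.51, -8.87, -13.23, -17.59]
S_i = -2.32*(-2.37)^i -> [-2.32, 5.5, -13.03, 30.88, -73.19]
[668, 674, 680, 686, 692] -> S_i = 668 + 6*i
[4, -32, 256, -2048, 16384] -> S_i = 4*-8^i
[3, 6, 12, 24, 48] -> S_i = 3*2^i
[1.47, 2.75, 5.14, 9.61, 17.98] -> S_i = 1.47*1.87^i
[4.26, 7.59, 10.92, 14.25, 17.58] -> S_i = 4.26 + 3.33*i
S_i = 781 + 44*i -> [781, 825, 869, 913, 957]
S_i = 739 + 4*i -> [739, 743, 747, 751, 755]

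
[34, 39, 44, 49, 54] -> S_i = 34 + 5*i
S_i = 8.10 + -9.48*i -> [8.1, -1.38, -10.86, -20.34, -29.82]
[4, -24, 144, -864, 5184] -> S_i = 4*-6^i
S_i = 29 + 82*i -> [29, 111, 193, 275, 357]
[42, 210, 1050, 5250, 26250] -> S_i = 42*5^i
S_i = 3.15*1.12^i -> [3.15, 3.53, 3.95, 4.43, 4.96]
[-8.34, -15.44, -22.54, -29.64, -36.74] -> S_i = -8.34 + -7.10*i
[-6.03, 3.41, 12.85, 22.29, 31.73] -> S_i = -6.03 + 9.44*i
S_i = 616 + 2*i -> [616, 618, 620, 622, 624]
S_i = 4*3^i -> [4, 12, 36, 108, 324]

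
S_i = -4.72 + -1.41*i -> [-4.72, -6.13, -7.54, -8.95, -10.36]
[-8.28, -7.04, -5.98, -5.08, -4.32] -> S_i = -8.28*0.85^i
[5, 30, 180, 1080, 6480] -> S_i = 5*6^i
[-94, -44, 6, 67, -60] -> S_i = Random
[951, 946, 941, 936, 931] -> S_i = 951 + -5*i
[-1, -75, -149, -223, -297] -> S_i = -1 + -74*i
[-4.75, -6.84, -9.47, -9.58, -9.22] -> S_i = Random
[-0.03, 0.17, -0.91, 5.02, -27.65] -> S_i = -0.03*(-5.51)^i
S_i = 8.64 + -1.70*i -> [8.64, 6.94, 5.24, 3.54, 1.84]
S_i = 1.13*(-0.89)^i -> [1.13, -1.01, 0.9, -0.8, 0.71]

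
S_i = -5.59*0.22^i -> [-5.59, -1.23, -0.27, -0.06, -0.01]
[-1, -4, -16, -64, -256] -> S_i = -1*4^i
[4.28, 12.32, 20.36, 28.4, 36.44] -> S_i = 4.28 + 8.04*i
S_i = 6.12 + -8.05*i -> [6.12, -1.93, -9.98, -18.03, -26.08]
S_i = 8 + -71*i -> [8, -63, -134, -205, -276]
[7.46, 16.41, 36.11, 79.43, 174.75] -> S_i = 7.46*2.20^i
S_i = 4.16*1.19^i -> [4.16, 4.95, 5.89, 7.01, 8.34]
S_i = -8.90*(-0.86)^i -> [-8.9, 7.65, -6.58, 5.66, -4.87]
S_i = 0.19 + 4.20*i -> [0.19, 4.39, 8.59, 12.79, 16.99]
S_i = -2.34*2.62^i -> [-2.34, -6.13, -16.06, -42.08, -110.26]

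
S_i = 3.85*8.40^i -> [3.85, 32.34, 271.66, 2281.91, 19168.05]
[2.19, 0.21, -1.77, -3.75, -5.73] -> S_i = 2.19 + -1.98*i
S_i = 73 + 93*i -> [73, 166, 259, 352, 445]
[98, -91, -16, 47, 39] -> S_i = Random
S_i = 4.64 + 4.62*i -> [4.64, 9.26, 13.88, 18.5, 23.12]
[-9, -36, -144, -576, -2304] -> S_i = -9*4^i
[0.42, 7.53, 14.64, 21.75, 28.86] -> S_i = 0.42 + 7.11*i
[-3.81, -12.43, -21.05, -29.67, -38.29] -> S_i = -3.81 + -8.62*i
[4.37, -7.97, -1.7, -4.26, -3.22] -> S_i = Random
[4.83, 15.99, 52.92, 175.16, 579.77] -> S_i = 4.83*3.31^i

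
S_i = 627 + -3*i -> [627, 624, 621, 618, 615]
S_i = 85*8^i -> [85, 680, 5440, 43520, 348160]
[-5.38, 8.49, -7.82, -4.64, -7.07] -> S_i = Random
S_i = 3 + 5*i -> [3, 8, 13, 18, 23]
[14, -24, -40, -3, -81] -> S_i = Random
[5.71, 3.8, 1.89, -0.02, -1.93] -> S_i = 5.71 + -1.91*i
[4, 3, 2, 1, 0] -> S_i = 4 + -1*i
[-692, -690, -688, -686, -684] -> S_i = -692 + 2*i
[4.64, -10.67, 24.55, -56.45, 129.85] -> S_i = 4.64*(-2.30)^i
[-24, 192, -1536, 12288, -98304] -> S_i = -24*-8^i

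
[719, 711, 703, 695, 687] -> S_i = 719 + -8*i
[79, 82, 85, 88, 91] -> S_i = 79 + 3*i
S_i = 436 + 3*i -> [436, 439, 442, 445, 448]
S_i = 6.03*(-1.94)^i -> [6.03, -11.7, 22.69, -44.03, 85.41]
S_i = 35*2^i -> [35, 70, 140, 280, 560]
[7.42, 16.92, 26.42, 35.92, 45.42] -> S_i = 7.42 + 9.50*i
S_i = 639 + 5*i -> [639, 644, 649, 654, 659]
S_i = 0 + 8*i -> [0, 8, 16, 24, 32]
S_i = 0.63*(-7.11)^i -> [0.63, -4.48, 31.85, -226.44, 1609.97]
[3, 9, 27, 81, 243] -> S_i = 3*3^i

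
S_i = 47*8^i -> [47, 376, 3008, 24064, 192512]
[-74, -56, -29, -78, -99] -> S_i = Random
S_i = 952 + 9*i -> [952, 961, 970, 979, 988]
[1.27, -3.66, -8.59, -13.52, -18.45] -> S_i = 1.27 + -4.93*i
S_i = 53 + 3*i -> [53, 56, 59, 62, 65]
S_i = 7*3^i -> [7, 21, 63, 189, 567]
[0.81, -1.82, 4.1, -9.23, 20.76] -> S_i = 0.81*(-2.25)^i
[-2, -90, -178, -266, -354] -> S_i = -2 + -88*i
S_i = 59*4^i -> [59, 236, 944, 3776, 15104]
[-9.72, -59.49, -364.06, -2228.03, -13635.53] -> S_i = -9.72*6.12^i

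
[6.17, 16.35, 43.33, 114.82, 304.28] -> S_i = 6.17*2.65^i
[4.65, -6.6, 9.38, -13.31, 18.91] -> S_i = 4.65*(-1.42)^i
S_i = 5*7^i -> [5, 35, 245, 1715, 12005]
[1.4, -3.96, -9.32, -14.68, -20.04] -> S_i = 1.40 + -5.36*i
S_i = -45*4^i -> [-45, -180, -720, -2880, -11520]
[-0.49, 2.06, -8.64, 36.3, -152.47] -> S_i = -0.49*(-4.20)^i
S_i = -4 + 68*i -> [-4, 64, 132, 200, 268]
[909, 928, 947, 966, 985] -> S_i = 909 + 19*i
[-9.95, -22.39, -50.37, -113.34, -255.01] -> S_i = -9.95*2.25^i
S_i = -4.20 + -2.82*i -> [-4.2, -7.02, -9.84, -12.66, -15.48]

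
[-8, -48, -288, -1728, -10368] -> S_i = -8*6^i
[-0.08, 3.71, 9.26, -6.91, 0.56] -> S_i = Random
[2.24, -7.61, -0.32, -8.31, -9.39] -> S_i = Random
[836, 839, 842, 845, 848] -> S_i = 836 + 3*i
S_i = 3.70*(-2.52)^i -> [3.7, -9.32, 23.5, -59.21, 149.21]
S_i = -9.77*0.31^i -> [-9.77, -3.03, -0.94, -0.29, -0.09]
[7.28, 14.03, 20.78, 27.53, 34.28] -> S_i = 7.28 + 6.75*i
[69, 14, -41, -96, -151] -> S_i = 69 + -55*i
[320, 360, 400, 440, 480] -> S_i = 320 + 40*i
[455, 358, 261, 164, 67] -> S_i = 455 + -97*i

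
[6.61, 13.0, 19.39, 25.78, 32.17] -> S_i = 6.61 + 6.39*i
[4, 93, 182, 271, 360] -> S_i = 4 + 89*i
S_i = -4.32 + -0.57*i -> [-4.32, -4.89, -5.46, -6.03, -6.6]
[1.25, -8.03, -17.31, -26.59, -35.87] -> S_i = 1.25 + -9.28*i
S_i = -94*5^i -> [-94, -470, -2350, -11750, -58750]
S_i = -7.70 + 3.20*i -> [-7.7, -4.5, -1.3, 1.9, 5.1]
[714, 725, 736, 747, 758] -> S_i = 714 + 11*i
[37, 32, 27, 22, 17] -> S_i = 37 + -5*i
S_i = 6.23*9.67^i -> [6.23, 60.24, 582.56, 5633.36, 54474.59]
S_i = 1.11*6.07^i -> [1.11, 6.74, 40.9, 248.25, 1506.88]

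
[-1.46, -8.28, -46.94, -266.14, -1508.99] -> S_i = -1.46*5.67^i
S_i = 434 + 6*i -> [434, 440, 446, 452, 458]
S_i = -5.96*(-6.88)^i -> [-5.96, 41.0, -282.11, 1940.94, -13353.65]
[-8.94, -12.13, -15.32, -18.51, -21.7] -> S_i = -8.94 + -3.19*i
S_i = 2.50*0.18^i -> [2.5, 0.45, 0.08, 0.01, 0.0]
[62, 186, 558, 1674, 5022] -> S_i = 62*3^i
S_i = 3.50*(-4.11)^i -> [3.5, -14.39, 59.12, -242.99, 998.7]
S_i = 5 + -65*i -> [5, -60, -125, -190, -255]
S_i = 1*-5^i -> [1, -5, 25, -125, 625]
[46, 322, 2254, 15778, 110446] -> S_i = 46*7^i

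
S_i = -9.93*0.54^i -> [-9.93, -5.36, -2.9, -1.56, -0.84]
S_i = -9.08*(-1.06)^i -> [-9.08, 9.62, -10.2, 10.81, -11.46]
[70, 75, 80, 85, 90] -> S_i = 70 + 5*i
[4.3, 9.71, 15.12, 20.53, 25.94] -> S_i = 4.30 + 5.41*i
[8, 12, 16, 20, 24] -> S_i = 8 + 4*i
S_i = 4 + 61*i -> [4, 65, 126, 187, 248]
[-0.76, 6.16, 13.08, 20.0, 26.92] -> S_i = -0.76 + 6.92*i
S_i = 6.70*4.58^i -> [6.7, 30.69, 140.54, 643.68, 2948.06]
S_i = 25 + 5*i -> [25, 30, 35, 40, 45]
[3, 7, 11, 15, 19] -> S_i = 3 + 4*i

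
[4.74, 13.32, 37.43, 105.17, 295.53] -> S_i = 4.74*2.81^i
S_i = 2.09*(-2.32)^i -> [2.09, -4.85, 11.25, -26.1, 60.55]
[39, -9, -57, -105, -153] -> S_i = 39 + -48*i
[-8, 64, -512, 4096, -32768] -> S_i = -8*-8^i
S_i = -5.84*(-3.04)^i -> [-5.84, 17.75, -53.97, 164.07, -498.78]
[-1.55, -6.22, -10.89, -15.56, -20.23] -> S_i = -1.55 + -4.67*i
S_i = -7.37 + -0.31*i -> [-7.37, -7.68, -7.99, -8.3, -8.61]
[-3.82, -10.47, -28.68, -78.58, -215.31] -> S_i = -3.82*2.74^i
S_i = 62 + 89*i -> [62, 151, 240, 329, 418]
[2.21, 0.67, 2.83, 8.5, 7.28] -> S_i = Random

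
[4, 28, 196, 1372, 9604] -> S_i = 4*7^i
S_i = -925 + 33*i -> [-925, -892, -859, -826, -793]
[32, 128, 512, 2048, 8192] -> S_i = 32*4^i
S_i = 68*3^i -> [68, 204, 612, 1836, 5508]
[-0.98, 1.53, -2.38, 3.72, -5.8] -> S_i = -0.98*(-1.56)^i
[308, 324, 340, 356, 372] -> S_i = 308 + 16*i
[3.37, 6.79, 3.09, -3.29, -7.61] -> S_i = Random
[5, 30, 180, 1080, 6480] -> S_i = 5*6^i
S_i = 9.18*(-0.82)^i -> [9.18, -7.53, 6.17, -5.06, 4.15]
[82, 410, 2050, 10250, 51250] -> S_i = 82*5^i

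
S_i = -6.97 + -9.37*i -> [-6.97, -16.34, -25.71, -35.08, -44.45]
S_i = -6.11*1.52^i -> [-6.11, -9.29, -14.12, -21.46, -32.61]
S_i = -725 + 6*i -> [-725, -719, -713, -707, -701]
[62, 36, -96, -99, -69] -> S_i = Random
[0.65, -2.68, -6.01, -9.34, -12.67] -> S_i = 0.65 + -3.33*i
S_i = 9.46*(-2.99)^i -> [9.46, -28.29, 84.57, -252.87, 756.09]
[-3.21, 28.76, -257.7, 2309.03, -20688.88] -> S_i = -3.21*(-8.96)^i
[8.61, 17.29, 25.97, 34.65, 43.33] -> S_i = 8.61 + 8.68*i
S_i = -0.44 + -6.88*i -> [-0.44, -7.32, -14.2, -21.08, -27.96]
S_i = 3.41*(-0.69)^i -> [3.41, -2.35, 1.62, -1.12, 0.77]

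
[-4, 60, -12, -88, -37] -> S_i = Random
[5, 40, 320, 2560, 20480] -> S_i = 5*8^i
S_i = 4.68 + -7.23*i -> [4.68, -2.55, -9.78, -17.01, -24.24]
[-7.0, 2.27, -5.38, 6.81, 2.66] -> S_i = Random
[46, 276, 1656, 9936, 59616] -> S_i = 46*6^i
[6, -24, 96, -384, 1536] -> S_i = 6*-4^i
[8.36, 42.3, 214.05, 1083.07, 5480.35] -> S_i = 8.36*5.06^i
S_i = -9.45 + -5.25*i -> [-9.45, -14.7, -19.95, -25.2, -30.45]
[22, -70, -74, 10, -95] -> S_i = Random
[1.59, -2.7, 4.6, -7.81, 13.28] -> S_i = 1.59*(-1.70)^i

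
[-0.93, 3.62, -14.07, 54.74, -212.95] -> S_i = -0.93*(-3.89)^i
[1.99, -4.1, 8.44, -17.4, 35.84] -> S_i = 1.99*(-2.06)^i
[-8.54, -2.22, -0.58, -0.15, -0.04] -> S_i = -8.54*0.26^i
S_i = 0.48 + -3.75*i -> [0.48, -3.27, -7.02, -10.77, -14.52]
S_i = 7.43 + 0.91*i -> [7.43, 8.34, 9.25, 10.16, 11.07]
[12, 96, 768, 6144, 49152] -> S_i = 12*8^i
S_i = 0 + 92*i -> [0, 92, 184, 276, 368]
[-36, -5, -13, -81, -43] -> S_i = Random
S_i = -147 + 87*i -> [-147, -60, 27, 114, 201]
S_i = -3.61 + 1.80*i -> [-3.61, -1.81, -0.01, 1.79, 3.59]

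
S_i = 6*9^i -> [6, 54, 486, 4374, 39366]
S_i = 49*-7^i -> [49, -343, 2401, -16807, 117649]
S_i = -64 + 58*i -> [-64, -6, 52, 110, 168]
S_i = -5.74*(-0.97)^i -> [-5.74, 5.57, -5.4, 5.24, -5.08]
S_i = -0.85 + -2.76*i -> [-0.85, -3.61, -6.37, -9.13, -11.89]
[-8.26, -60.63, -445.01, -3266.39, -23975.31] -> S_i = -8.26*7.34^i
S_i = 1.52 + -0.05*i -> [1.52, 1.47, 1.42, 1.37, 1.32]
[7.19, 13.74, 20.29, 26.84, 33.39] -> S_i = 7.19 + 6.55*i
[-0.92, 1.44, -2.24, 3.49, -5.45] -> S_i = -0.92*(-1.56)^i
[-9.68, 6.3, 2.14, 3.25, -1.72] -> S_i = Random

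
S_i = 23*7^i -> [23, 161, 1127, 7889, 55223]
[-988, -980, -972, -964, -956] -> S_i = -988 + 8*i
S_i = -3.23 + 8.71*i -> [-3.23, 5.48, 14.19, 22.9, 31.61]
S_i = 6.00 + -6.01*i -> [6.0, -0.01, -6.02, -12.03, -18.04]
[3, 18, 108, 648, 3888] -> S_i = 3*6^i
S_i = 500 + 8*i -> [500, 508, 516, 524, 532]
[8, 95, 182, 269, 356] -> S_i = 8 + 87*i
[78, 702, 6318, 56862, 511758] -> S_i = 78*9^i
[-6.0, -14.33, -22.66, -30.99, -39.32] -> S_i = -6.00 + -8.33*i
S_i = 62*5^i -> [62, 310, 1550, 7750, 38750]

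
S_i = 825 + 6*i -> [825, 831, 837, 843, 849]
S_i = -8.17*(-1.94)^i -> [-8.17, 15.85, -30.75, 59.65, -115.73]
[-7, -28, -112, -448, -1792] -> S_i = -7*4^i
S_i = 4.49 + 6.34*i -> [4.49, 10.83, 17.17, 23.51, 29.85]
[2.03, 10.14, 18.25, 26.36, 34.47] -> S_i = 2.03 + 8.11*i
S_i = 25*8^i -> [25, 200, 1600, 12800, 102400]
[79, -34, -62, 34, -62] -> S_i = Random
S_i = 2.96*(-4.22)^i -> [2.96, -12.49, 52.71, -222.45, 938.73]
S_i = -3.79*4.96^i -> [-3.79, -18.8, -93.24, -462.47, -2293.85]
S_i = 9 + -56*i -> [9, -47, -103, -159, -215]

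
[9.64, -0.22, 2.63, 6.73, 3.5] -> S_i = Random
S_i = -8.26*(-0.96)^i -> [-8.26, 7.93, -7.61, 7.31, -7.02]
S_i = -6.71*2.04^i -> [-6.71, -13.69, -27.92, -56.97, -116.21]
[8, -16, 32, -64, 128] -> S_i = 8*-2^i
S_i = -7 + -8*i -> [-7, -15, -23, -31, -39]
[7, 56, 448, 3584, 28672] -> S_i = 7*8^i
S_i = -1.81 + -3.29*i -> [-1.81, -5.1, -8.39, -11.68, -14.97]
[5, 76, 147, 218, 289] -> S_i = 5 + 71*i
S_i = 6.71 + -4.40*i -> [6.71, 2.31, -2.09, -6.49, -10.89]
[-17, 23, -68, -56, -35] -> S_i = Random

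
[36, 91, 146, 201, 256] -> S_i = 36 + 55*i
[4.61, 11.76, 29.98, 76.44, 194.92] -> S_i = 4.61*2.55^i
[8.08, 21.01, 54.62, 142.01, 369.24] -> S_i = 8.08*2.60^i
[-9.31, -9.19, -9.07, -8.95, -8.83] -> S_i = -9.31 + 0.12*i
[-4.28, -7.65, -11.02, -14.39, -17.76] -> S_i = -4.28 + -3.37*i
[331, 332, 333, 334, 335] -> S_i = 331 + 1*i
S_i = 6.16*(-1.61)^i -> [6.16, -9.92, 15.97, -25.71, 41.39]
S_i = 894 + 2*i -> [894, 896, 898, 900, 902]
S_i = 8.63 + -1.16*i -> [8.63, 7.47, 6.31, 5.15, 3.99]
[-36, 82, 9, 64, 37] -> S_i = Random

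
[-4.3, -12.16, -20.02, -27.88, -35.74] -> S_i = -4.30 + -7.86*i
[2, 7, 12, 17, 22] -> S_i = 2 + 5*i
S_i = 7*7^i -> [7, 49, 343, 2401, 16807]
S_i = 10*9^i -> [10, 90, 810, 7290, 65610]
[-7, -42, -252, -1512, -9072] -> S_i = -7*6^i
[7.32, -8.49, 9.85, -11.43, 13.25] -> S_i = 7.32*(-1.16)^i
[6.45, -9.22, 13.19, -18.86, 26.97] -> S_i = 6.45*(-1.43)^i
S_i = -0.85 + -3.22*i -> [-0.85, -4.07, -7.29, -10.51, -13.73]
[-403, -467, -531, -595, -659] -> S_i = -403 + -64*i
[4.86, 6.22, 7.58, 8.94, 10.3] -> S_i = 4.86 + 1.36*i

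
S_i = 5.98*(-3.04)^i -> [5.98, -18.18, 55.26, -168.0, 510.73]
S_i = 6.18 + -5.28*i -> [6.18, 0.9, -4.38, -9.66, -14.94]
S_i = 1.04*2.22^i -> [1.04, 2.31, 5.13, 11.38, 25.26]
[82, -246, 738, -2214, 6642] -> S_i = 82*-3^i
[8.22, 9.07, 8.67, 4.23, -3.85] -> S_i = Random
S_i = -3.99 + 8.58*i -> [-3.99, 4.59, 13.17, 21.75, 30.33]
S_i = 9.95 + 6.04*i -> [9.95, 15.99, 22.03, 28.07, 34.11]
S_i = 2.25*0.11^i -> [2.25, 0.25, 0.03, 0.0, 0.0]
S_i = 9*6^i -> [9, 54, 324, 1944, 11664]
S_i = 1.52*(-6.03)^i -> [1.52, -9.17, 55.27, -333.27, 2009.61]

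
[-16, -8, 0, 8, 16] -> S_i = -16 + 8*i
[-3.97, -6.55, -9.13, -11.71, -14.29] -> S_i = -3.97 + -2.58*i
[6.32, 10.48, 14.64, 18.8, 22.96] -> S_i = 6.32 + 4.16*i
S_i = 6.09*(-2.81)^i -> [6.09, -17.11, 48.09, -135.13, 379.7]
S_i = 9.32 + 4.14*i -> [9.32, 13.46, 17.6, 21.74, 25.88]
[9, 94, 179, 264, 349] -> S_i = 9 + 85*i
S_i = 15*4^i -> [15, 60, 240, 960, 3840]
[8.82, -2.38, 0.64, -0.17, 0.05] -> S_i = 8.82*(-0.27)^i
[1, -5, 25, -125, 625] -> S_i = 1*-5^i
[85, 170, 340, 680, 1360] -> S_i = 85*2^i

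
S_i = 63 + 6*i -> [63, 69, 75, 81, 87]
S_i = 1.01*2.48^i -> [1.01, 2.5, 6.21, 15.41, 38.21]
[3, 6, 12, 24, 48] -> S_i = 3*2^i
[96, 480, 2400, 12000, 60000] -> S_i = 96*5^i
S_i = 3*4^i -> [3, 12, 48, 192, 768]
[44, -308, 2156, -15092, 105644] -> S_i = 44*-7^i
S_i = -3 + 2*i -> [-3, -1, 1, 3, 5]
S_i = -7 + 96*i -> [-7, 89, 185, 281, 377]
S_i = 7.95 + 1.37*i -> [7.95, 9.32, 10.69, 12.06, 13.43]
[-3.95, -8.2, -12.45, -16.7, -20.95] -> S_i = -3.95 + -4.25*i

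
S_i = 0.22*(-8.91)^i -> [0.22, -1.96, 17.47, -155.62, 1386.54]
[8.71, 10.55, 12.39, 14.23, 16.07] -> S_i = 8.71 + 1.84*i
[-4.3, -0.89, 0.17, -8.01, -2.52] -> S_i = Random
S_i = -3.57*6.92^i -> [-3.57, -24.7, -170.95, -1183.0, -8186.39]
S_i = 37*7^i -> [37, 259, 1813, 12691, 88837]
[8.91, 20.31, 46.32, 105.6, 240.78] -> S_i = 8.91*2.28^i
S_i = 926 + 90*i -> [926, 1016, 1106, 1196, 1286]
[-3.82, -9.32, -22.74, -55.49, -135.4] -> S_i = -3.82*2.44^i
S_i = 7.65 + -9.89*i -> [7.65, -2.24, -12.13, -22.02, -31.91]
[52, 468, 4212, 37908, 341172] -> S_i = 52*9^i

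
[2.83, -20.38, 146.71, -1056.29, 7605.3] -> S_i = 2.83*(-7.20)^i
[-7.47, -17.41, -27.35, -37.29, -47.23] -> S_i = -7.47 + -9.94*i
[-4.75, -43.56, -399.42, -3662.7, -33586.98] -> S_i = -4.75*9.17^i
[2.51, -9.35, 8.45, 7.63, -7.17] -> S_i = Random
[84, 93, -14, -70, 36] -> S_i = Random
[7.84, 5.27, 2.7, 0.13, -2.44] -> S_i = 7.84 + -2.57*i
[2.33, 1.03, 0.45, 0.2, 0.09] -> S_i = 2.33*0.44^i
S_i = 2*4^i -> [2, 8, 32, 128, 512]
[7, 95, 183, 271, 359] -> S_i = 7 + 88*i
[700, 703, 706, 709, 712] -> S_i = 700 + 3*i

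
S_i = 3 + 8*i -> [3, 11, 19, 27, 35]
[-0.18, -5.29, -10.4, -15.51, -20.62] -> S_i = -0.18 + -5.11*i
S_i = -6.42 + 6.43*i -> [-6.42, 0.01, 6.44, 12.87, 19.3]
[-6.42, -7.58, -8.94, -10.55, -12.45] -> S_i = -6.42*1.18^i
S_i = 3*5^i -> [3, 15, 75, 375, 1875]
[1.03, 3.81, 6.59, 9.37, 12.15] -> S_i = 1.03 + 2.78*i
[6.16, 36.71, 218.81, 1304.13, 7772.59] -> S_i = 6.16*5.96^i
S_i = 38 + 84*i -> [38, 122, 206, 290, 374]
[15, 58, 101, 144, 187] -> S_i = 15 + 43*i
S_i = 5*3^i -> [5, 15, 45, 135, 405]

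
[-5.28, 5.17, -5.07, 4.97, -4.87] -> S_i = -5.28*(-0.98)^i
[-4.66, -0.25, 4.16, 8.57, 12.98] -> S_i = -4.66 + 4.41*i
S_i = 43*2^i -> [43, 86, 172, 344, 688]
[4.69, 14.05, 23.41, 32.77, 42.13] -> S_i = 4.69 + 9.36*i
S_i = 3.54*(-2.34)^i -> [3.54, -8.28, 19.38, -45.36, 106.14]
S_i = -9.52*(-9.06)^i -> [-9.52, 86.25, -781.44, 7079.81, -64143.07]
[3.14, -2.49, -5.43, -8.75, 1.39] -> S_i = Random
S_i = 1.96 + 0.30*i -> [1.96, 2.26, 2.56, 2.86, 3.16]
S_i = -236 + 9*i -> [-236, -227, -218, -209, -200]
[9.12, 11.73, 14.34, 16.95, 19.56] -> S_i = 9.12 + 2.61*i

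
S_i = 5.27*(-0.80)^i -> [5.27, -4.22, 3.37, -2.7, 2.16]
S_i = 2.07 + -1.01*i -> [2.07, 1.06, 0.05, -0.96, -1.97]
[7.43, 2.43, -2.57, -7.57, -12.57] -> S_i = 7.43 + -5.00*i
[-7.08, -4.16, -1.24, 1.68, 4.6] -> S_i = -7.08 + 2.92*i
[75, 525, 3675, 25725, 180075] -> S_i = 75*7^i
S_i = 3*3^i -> [3, 9, 27, 81, 243]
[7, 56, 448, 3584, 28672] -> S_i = 7*8^i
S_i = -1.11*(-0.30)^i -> [-1.11, 0.33, -0.1, 0.03, -0.01]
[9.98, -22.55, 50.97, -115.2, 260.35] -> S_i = 9.98*(-2.26)^i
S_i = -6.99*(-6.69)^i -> [-6.99, 46.76, -312.85, 2092.93, -14001.73]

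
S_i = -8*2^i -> [-8, -16, -32, -64, -128]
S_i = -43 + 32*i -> [-43, -11, 21, 53, 85]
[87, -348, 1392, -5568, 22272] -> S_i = 87*-4^i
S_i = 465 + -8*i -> [465, 457, 449, 441, 433]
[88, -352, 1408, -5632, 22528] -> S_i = 88*-4^i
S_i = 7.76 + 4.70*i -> [7.76, 12.46, 17.16, 21.86, 26.56]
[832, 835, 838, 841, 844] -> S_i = 832 + 3*i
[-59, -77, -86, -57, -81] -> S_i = Random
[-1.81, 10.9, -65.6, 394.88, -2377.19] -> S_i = -1.81*(-6.02)^i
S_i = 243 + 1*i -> [243, 244, 245, 246, 247]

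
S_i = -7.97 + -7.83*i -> [-7.97, -15.8, -23.63, -31.46, -39.29]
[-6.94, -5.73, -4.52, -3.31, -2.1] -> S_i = -6.94 + 1.21*i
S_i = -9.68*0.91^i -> [-9.68, -8.81, -8.02, -7.29, -6.64]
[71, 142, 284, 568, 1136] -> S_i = 71*2^i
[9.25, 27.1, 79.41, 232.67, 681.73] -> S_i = 9.25*2.93^i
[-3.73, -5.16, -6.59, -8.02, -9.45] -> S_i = -3.73 + -1.43*i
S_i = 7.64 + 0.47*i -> [7.64, 8.11, 8.58, 9.05, 9.52]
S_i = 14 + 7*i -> [14, 21, 28, 35, 42]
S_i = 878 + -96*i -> [878, 782, 686, 590, 494]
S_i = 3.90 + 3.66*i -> [3.9, 7.56, 11.22, 14.88, 18.54]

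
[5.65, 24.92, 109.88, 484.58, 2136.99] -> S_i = 5.65*4.41^i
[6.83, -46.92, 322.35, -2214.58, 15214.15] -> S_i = 6.83*(-6.87)^i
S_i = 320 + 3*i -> [320, 323, 326, 329, 332]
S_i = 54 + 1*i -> [54, 55, 56, 57, 58]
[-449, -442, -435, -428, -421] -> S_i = -449 + 7*i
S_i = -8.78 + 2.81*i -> [-8.78, -5.97, -3.16, -0.35, 2.46]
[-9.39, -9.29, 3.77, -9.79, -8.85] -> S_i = Random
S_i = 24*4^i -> [24, 96, 384, 1536, 6144]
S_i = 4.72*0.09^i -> [4.72, 0.42, 0.04, 0.0, 0.0]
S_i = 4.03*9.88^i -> [4.03, 39.82, 393.39, 3886.65, 38400.14]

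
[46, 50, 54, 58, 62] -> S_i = 46 + 4*i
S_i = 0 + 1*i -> [0, 1, 2, 3, 4]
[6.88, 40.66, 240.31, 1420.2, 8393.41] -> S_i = 6.88*5.91^i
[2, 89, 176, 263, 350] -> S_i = 2 + 87*i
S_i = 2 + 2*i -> [2, 4, 6, 8, 10]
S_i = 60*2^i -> [60, 120, 240, 480, 960]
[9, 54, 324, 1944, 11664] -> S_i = 9*6^i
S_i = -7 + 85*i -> [-7, 78, 163, 248, 333]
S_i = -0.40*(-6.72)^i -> [-0.4, 2.69, -18.06, 121.39, -815.71]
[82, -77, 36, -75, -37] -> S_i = Random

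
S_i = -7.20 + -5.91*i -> [-7.2, -13.11, -19.02, -24.93, -30.84]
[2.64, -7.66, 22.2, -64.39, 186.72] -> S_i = 2.64*(-2.90)^i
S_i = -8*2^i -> [-8, -16, -32, -64, -128]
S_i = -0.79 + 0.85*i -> [-0.79, 0.06, 0.91, 1.76, 2.61]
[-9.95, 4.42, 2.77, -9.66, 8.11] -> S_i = Random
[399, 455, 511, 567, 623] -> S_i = 399 + 56*i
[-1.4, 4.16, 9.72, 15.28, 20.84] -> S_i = -1.40 + 5.56*i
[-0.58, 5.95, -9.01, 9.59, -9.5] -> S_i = Random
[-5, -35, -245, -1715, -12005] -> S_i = -5*7^i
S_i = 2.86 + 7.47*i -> [2.86, 10.33, 17.8, 25.27, 32.74]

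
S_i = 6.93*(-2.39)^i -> [6.93, -16.56, 39.58, -94.61, 226.11]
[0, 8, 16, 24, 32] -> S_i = 0 + 8*i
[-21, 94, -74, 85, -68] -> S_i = Random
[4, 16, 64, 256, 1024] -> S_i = 4*4^i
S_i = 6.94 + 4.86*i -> [6.94, 11.8, 16.66, 21.52, 26.38]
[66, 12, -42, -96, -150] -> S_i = 66 + -54*i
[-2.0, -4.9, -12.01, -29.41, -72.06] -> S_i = -2.00*2.45^i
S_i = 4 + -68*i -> [4, -64, -132, -200, -268]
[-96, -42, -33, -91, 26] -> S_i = Random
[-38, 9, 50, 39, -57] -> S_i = Random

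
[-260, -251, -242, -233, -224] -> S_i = -260 + 9*i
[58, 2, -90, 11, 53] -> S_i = Random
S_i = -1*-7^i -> [-1, 7, -49, 343, -2401]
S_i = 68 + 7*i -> [68, 75, 82, 89, 96]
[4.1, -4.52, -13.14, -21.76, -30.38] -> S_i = 4.10 + -8.62*i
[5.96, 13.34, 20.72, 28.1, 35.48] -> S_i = 5.96 + 7.38*i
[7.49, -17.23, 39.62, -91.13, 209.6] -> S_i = 7.49*(-2.30)^i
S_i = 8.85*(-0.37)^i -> [8.85, -3.27, 1.21, -0.45, 0.17]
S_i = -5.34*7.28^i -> [-5.34, -38.88, -283.01, -2060.32, -14999.15]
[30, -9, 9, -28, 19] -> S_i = Random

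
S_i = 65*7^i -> [65, 455, 3185, 22295, 156065]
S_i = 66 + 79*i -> [66, 145, 224, 303, 382]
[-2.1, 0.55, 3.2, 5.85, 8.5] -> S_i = -2.10 + 2.65*i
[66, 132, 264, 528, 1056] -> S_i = 66*2^i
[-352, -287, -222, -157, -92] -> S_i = -352 + 65*i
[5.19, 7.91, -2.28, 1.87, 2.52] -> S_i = Random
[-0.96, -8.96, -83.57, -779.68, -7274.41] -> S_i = -0.96*9.33^i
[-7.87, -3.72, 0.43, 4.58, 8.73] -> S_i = -7.87 + 4.15*i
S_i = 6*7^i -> [6, 42, 294, 2058, 14406]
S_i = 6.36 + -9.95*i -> [6.36, -3.59, -13.54, -23.49, -33.44]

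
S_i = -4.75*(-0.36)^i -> [-4.75, 1.71, -0.62, 0.22, -0.08]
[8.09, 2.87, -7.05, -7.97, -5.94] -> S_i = Random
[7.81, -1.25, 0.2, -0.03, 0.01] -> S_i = 7.81*(-0.16)^i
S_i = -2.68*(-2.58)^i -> [-2.68, 6.91, -17.84, 46.03, -118.74]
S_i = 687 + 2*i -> [687, 689, 691, 693, 695]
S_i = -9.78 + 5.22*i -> [-9.78, -4.56, 0.66, 5.88, 11.1]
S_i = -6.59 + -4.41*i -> [-6.59, -11.0, -15.41, -19.82, -24.23]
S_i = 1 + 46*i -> [1, 47, 93, 139, 185]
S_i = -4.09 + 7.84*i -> [-4.09, 3.75, 11.59, 19.43, 27.27]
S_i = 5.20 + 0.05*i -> [5.2, 5.25, 5.3, 5.35, 5.4]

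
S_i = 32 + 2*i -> [32, 34, 36, 38, 40]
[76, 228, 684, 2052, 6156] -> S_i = 76*3^i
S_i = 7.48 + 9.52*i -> [7.48, 17.0, 26.52, 36.04, 45.56]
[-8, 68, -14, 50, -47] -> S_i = Random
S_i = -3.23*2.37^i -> [-3.23, -7.66, -18.14, -43.0, -101.91]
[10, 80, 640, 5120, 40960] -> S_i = 10*8^i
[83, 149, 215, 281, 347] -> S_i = 83 + 66*i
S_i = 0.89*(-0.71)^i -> [0.89, -0.63, 0.45, -0.32, 0.23]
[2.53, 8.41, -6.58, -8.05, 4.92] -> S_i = Random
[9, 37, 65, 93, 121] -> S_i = 9 + 28*i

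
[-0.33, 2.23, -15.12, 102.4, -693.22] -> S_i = -0.33*(-6.77)^i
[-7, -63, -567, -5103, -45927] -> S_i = -7*9^i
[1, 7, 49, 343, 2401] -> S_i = 1*7^i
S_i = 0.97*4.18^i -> [0.97, 4.05, 16.95, 70.84, 296.13]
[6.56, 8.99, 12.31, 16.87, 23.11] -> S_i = 6.56*1.37^i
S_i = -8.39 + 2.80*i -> [-8.39, -5.59, -2.79, 0.01, 2.81]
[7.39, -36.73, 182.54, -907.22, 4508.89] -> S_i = 7.39*(-4.97)^i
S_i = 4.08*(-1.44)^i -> [4.08, -5.88, 8.46, -12.18, 17.54]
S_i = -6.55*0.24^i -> [-6.55, -1.57, -0.38, -0.09, -0.02]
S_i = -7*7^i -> [-7, -49, -343, -2401, -16807]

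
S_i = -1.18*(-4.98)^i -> [-1.18, 5.88, -29.26, 145.74, -725.77]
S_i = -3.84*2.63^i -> [-3.84, -10.1, -26.56, -69.86, -183.72]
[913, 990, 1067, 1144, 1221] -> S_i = 913 + 77*i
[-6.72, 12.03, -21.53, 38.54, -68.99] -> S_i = -6.72*(-1.79)^i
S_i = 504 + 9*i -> [504, 513, 522, 531, 540]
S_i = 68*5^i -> [68, 340, 1700, 8500, 42500]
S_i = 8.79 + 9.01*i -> [8.79, 17.8, 26.81, 35.82, 44.83]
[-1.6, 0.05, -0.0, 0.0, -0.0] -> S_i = -1.60*(-0.03)^i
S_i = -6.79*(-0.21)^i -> [-6.79, 1.43, -0.3, 0.06, -0.01]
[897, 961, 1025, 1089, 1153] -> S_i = 897 + 64*i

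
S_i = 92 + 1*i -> [92, 93, 94, 95, 96]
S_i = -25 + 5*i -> [-25, -20, -15, -10, -5]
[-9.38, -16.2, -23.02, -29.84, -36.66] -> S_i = -9.38 + -6.82*i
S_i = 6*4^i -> [6, 24, 96, 384, 1536]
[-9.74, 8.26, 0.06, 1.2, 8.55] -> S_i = Random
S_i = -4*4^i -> [-4, -16, -64, -256, -1024]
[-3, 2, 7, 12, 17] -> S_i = -3 + 5*i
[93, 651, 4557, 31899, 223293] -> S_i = 93*7^i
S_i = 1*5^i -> [1, 5, 25, 125, 625]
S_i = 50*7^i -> [50, 350, 2450, 17150, 120050]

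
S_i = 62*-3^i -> [62, -186, 558, -1674, 5022]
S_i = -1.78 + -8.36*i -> [-1.78, -10.14, -18.5, -26.86, -35.22]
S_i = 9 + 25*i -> [9, 34, 59, 84, 109]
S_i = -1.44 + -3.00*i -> [-1.44, -4.44, -7.44, -10.44, -13.44]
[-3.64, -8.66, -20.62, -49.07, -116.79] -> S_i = -3.64*2.38^i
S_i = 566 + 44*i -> [566, 610, 654, 698, 742]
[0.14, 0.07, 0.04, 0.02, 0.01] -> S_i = 0.14*0.52^i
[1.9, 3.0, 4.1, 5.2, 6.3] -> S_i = 1.90 + 1.10*i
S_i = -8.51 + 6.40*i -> [-8.51, -2.11, 4.29, 10.69, 17.09]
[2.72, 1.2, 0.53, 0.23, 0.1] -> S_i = 2.72*0.44^i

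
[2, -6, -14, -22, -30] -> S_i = 2 + -8*i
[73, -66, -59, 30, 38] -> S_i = Random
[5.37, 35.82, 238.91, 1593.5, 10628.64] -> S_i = 5.37*6.67^i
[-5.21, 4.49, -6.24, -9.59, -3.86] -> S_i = Random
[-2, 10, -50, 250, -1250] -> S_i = -2*-5^i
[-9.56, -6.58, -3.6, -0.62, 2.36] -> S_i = -9.56 + 2.98*i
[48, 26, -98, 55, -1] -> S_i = Random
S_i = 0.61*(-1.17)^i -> [0.61, -0.71, 0.84, -0.98, 1.14]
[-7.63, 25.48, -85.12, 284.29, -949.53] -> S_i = -7.63*(-3.34)^i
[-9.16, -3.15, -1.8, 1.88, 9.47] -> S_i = Random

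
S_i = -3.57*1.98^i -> [-3.57, -7.07, -14.0, -27.71, -54.87]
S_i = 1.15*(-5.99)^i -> [1.15, -6.89, 41.26, -247.16, 1480.49]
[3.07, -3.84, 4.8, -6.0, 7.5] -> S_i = 3.07*(-1.25)^i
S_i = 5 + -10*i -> [5, -5, -15, -25, -35]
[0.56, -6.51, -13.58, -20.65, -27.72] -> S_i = 0.56 + -7.07*i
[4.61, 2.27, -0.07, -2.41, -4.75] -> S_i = 4.61 + -2.34*i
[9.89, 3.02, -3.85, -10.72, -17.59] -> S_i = 9.89 + -6.87*i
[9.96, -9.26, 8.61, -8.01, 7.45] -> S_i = 9.96*(-0.93)^i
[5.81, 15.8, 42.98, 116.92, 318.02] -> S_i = 5.81*2.72^i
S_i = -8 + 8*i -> [-8, 0, 8, 16, 24]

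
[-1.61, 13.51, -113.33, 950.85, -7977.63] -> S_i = -1.61*(-8.39)^i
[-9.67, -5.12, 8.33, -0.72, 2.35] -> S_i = Random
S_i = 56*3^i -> [56, 168, 504, 1512, 4536]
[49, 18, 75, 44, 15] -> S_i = Random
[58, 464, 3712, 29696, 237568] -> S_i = 58*8^i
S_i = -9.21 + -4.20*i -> [-9.21, -13.41, -17.61, -21.81, -26.01]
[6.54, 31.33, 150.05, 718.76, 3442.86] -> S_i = 6.54*4.79^i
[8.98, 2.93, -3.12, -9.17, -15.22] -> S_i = 8.98 + -6.05*i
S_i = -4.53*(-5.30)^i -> [-4.53, 24.01, -127.25, 674.41, -3574.39]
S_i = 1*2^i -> [1, 2, 4, 8, 16]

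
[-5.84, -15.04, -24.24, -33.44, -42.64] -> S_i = -5.84 + -9.20*i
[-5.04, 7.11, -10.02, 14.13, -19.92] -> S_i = -5.04*(-1.41)^i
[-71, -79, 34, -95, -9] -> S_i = Random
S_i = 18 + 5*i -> [18, 23, 28, 33, 38]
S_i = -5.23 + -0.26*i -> [-5.23, -5.49, -5.75, -6.01, -6.27]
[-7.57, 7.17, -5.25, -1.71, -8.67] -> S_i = Random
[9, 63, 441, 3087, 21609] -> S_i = 9*7^i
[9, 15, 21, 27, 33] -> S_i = 9 + 6*i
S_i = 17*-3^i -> [17, -51, 153, -459, 1377]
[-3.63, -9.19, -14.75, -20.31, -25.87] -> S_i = -3.63 + -5.56*i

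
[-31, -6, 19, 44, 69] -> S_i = -31 + 25*i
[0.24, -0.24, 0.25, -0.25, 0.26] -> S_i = 0.24*(-1.02)^i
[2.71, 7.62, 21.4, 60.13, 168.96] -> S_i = 2.71*2.81^i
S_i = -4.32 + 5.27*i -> [-4.32, 0.95, 6.22, 11.49, 16.76]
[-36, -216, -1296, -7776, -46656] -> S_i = -36*6^i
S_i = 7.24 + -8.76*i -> [7.24, -1.52, -10.28, -19.04, -27.8]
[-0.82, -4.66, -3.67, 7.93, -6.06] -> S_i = Random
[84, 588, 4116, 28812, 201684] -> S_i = 84*7^i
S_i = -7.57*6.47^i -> [-7.57, -48.98, -316.89, -2050.26, -13265.18]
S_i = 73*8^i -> [73, 584, 4672, 37376, 299008]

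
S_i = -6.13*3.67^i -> [-6.13, -22.5, -82.56, -303.01, -1112.05]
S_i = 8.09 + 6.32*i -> [8.09, 14.41, 20.73, 27.05, 33.37]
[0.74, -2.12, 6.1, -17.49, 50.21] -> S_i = 0.74*(-2.87)^i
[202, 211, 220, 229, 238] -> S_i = 202 + 9*i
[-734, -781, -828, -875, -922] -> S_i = -734 + -47*i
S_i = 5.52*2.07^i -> [5.52, 11.43, 23.65, 48.96, 101.35]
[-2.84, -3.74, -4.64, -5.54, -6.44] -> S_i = -2.84 + -0.90*i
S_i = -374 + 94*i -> [-374, -280, -186, -92, 2]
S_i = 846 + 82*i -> [846, 928, 1010, 1092, 1174]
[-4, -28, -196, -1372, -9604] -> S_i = -4*7^i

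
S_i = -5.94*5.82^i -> [-5.94, -34.57, -201.2, -1171.0, -6815.2]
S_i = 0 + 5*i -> [0, 5, 10, 15, 20]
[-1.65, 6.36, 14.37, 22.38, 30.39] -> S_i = -1.65 + 8.01*i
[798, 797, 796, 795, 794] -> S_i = 798 + -1*i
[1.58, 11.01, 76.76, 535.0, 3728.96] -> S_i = 1.58*6.97^i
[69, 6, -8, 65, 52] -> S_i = Random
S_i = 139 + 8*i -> [139, 147, 155, 163, 171]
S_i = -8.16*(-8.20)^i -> [-8.16, 66.91, -548.68, 4499.16, -36893.14]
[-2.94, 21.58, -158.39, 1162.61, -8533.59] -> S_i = -2.94*(-7.34)^i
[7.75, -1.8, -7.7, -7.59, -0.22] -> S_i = Random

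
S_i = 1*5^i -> [1, 5, 25, 125, 625]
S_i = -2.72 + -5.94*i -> [-2.72, -8.66, -14.6, -20.54, -26.48]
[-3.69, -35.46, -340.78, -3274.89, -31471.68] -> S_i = -3.69*9.61^i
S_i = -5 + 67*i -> [-5, 62, 129, 196, 263]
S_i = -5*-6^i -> [-5, 30, -180, 1080, -6480]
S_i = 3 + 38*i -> [3, 41, 79, 117, 155]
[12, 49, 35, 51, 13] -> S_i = Random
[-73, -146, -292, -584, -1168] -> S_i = -73*2^i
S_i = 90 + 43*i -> [90, 133, 176, 219, 262]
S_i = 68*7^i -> [68, 476, 3332, 23324, 163268]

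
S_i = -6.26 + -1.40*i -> [-6.26, -7.66, -9.06, -10.46, -11.86]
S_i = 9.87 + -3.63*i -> [9.87, 6.24, 2.61, -1.02, -4.65]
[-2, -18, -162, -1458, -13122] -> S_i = -2*9^i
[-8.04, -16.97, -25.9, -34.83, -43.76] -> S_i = -8.04 + -8.93*i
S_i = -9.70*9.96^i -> [-9.7, -96.61, -962.26, -9584.06, -95457.29]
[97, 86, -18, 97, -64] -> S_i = Random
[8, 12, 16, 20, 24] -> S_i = 8 + 4*i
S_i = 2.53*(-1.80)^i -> [2.53, -4.55, 8.2, -14.75, 26.56]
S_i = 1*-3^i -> [1, -3, 9, -27, 81]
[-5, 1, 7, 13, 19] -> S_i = -5 + 6*i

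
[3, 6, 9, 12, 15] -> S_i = 3 + 3*i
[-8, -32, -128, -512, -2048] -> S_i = -8*4^i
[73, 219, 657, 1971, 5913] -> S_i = 73*3^i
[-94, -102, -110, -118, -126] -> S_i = -94 + -8*i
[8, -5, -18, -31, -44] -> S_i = 8 + -13*i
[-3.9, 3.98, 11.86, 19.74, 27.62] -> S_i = -3.90 + 7.88*i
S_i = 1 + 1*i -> [1, 2, 3, 4, 5]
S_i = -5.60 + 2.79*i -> [-5.6, -2.81, -0.02, 2.77, 5.56]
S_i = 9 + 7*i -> [9, 16, 23, 30, 37]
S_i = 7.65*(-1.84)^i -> [7.65, -14.08, 25.9, -47.66, 87.69]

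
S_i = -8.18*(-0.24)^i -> [-8.18, 1.96, -0.47, 0.11, -0.03]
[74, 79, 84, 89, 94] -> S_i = 74 + 5*i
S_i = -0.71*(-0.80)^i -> [-0.71, 0.57, -0.45, 0.36, -0.29]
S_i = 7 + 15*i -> [7, 22, 37, 52, 67]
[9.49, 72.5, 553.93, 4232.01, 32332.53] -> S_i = 9.49*7.64^i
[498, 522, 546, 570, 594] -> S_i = 498 + 24*i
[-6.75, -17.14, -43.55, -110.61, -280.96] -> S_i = -6.75*2.54^i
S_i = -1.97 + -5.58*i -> [-1.97, -7.55, -13.13, -18.71, -24.29]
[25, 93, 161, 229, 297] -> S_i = 25 + 68*i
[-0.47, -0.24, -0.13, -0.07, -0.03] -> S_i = -0.47*0.52^i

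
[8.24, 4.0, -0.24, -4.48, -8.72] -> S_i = 8.24 + -4.24*i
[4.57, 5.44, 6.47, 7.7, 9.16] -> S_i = 4.57*1.19^i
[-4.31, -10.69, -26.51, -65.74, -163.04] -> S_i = -4.31*2.48^i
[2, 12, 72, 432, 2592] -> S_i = 2*6^i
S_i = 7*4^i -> [7, 28, 112, 448, 1792]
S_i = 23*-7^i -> [23, -161, 1127, -7889, 55223]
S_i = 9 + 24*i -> [9, 33, 57, 81, 105]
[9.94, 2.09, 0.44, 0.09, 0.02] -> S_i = 9.94*0.21^i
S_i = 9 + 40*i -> [9, 49, 89, 129, 169]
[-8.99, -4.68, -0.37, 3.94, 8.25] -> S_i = -8.99 + 4.31*i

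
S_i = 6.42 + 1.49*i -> [6.42, 7.91, 9.4, 10.89, 12.38]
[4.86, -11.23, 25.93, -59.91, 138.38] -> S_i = 4.86*(-2.31)^i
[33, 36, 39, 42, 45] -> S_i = 33 + 3*i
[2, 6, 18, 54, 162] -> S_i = 2*3^i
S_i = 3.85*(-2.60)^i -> [3.85, -10.01, 26.03, -67.67, 175.94]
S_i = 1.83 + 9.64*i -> [1.83, 11.47, 21.11, 30.75, 40.39]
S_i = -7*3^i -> [-7, -21, -63, -189, -567]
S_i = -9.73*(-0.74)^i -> [-9.73, 7.2, -5.33, 3.94, -2.92]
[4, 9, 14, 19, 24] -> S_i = 4 + 5*i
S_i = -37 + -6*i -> [-37, -43, -49, -55, -61]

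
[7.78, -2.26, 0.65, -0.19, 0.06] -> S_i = 7.78*(-0.29)^i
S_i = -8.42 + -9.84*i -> [-8.42, -18.26, -28.1, -37.94, -47.78]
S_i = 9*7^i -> [9, 63, 441, 3087, 21609]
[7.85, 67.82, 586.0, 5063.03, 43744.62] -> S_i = 7.85*8.64^i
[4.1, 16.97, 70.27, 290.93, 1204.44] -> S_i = 4.10*4.14^i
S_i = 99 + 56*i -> [99, 155, 211, 267, 323]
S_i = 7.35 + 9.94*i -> [7.35, 17.29, 27.23, 37.17, 47.11]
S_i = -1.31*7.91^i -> [-1.31, -10.36, -81.96, -648.34, -5128.34]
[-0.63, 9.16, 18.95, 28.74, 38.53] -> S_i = -0.63 + 9.79*i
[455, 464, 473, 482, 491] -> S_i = 455 + 9*i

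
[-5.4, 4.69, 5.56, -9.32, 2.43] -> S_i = Random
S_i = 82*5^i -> [82, 410, 2050, 10250, 51250]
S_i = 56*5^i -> [56, 280, 1400, 7000, 35000]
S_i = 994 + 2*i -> [994, 996, 998, 1000, 1002]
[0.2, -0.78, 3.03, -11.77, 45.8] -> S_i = 0.20*(-3.89)^i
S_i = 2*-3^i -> [2, -6, 18, -54, 162]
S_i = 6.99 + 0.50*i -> [6.99, 7.49, 7.99, 8.49, 8.99]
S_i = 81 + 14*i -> [81, 95, 109, 123, 137]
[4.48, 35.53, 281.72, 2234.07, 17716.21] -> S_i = 4.48*7.93^i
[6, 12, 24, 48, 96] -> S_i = 6*2^i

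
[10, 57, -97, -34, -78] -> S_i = Random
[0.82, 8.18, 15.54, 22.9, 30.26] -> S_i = 0.82 + 7.36*i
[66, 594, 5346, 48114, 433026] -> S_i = 66*9^i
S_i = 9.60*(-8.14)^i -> [9.6, -78.14, 636.09, -5177.79, 42147.21]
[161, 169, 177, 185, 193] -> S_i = 161 + 8*i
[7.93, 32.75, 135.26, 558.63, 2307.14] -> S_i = 7.93*4.13^i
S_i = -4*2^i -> [-4, -8, -16, -32, -64]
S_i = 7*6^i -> [7, 42, 252, 1512, 9072]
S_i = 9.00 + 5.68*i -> [9.0, 14.68, 20.36, 26.04, 31.72]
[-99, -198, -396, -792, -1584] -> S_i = -99*2^i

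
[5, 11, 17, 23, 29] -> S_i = 5 + 6*i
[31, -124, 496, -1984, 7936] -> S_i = 31*-4^i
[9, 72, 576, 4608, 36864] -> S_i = 9*8^i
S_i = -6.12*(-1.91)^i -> [-6.12, 11.69, -22.33, 42.64, -81.45]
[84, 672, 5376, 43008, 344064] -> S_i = 84*8^i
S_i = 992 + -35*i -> [992, 957, 922, 887, 852]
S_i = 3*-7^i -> [3, -21, 147, -1029, 7203]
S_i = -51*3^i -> [-51, -153, -459, -1377, -4131]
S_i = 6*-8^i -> [6, -48, 384, -3072, 24576]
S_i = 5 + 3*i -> [5, 8, 11, 14, 17]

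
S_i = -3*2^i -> [-3, -6, -12, -24, -48]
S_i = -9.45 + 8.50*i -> [-9.45, -0.95, 7.55, 16.05, 24.55]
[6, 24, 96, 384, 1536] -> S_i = 6*4^i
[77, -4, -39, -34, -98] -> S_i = Random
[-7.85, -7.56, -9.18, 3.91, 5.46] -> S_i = Random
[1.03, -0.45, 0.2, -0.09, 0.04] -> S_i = 1.03*(-0.44)^i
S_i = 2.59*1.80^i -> [2.59, 4.66, 8.39, 15.1, 27.19]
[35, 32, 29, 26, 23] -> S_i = 35 + -3*i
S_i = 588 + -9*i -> [588, 579, 570, 561, 552]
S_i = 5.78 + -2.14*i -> [5.78, 3.64, 1.5, -0.64, -2.78]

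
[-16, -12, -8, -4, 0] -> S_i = -16 + 4*i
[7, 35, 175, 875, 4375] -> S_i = 7*5^i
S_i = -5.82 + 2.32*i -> [-5.82, -3.5, -1.18, 1.14, 3.46]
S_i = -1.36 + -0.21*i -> [-1.36, -1.57, -1.78, -1.99, -2.2]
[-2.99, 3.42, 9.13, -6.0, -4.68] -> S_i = Random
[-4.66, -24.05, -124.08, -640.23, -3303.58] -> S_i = -4.66*5.16^i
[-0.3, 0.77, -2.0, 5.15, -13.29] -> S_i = -0.30*(-2.58)^i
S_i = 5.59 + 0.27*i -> [5.59, 5.86, 6.13, 6.4, 6.67]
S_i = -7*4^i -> [-7, -28, -112, -448, -1792]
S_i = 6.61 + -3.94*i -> [6.61, 2.67, -1.27, -5.21, -9.15]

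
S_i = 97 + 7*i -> [97, 104, 111, 118, 125]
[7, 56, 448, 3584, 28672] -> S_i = 7*8^i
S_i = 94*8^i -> [94, 752, 6016, 48128, 385024]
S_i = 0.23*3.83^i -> [0.23, 0.88, 3.37, 12.92, 49.49]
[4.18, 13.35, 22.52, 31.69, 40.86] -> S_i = 4.18 + 9.17*i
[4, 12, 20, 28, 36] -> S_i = 4 + 8*i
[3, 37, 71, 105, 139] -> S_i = 3 + 34*i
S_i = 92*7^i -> [92, 644, 4508, 31556, 220892]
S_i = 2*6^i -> [2, 12, 72, 432, 2592]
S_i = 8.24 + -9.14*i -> [8.24, -0.9, -10.04, -19.18, -28.32]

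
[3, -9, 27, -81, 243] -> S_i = 3*-3^i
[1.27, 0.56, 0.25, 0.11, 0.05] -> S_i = 1.27*0.44^i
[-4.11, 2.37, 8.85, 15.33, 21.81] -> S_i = -4.11 + 6.48*i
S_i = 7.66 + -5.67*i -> [7.66, 1.99, -3.68, -9.35, -15.02]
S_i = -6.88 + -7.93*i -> [-6.88, -14.81, -22.74, -30.67, -38.6]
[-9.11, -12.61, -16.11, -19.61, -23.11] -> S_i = -9.11 + -3.50*i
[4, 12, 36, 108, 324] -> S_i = 4*3^i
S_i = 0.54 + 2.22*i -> [0.54, 2.76, 4.98, 7.2, 9.42]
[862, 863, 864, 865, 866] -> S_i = 862 + 1*i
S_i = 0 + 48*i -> [0, 48, 96, 144, 192]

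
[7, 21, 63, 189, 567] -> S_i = 7*3^i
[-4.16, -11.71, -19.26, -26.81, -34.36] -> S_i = -4.16 + -7.55*i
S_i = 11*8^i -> [11, 88, 704, 5632, 45056]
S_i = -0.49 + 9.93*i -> [-0.49, 9.44, 19.37, 29.3, 39.23]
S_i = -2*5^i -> [-2, -10, -50, -250, -1250]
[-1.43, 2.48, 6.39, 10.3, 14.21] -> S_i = -1.43 + 3.91*i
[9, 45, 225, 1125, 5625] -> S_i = 9*5^i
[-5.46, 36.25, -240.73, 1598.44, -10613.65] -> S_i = -5.46*(-6.64)^i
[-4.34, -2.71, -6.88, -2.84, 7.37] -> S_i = Random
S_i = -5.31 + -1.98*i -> [-5.31, -7.29, -9.27, -11.25, -13.23]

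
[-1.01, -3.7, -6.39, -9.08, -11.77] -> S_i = -1.01 + -2.69*i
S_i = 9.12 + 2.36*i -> [9.12, 11.48, 13.84, 16.2, 18.56]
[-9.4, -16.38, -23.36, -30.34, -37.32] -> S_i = -9.40 + -6.98*i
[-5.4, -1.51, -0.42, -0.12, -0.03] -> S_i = -5.40*0.28^i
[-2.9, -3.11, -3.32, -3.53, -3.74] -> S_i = -2.90 + -0.21*i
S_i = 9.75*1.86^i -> [9.75, 18.14, 33.73, 62.74, 116.7]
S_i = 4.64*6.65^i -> [4.64, 30.86, 205.19, 1364.53, 9074.12]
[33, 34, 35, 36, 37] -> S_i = 33 + 1*i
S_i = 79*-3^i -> [79, -237, 711, -2133, 6399]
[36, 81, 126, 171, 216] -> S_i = 36 + 45*i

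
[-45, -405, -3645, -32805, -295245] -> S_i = -45*9^i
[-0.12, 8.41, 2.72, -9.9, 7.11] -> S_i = Random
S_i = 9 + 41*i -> [9, 50, 91, 132, 173]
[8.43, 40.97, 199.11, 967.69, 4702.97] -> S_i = 8.43*4.86^i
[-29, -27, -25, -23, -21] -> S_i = -29 + 2*i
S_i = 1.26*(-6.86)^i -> [1.26, -8.64, 59.3, -406.76, 2790.4]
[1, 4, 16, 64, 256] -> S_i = 1*4^i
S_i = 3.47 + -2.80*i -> [3.47, 0.67, -2.13, -4.93, -7.73]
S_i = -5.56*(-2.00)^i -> [-5.56, 11.12, -22.24, 44.48, -88.96]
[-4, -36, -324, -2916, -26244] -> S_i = -4*9^i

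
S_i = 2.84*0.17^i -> [2.84, 0.48, 0.08, 0.01, 0.0]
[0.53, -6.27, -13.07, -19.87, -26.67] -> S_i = 0.53 + -6.80*i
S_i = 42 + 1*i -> [42, 43, 44, 45, 46]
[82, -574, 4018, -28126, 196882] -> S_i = 82*-7^i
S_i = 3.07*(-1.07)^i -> [3.07, -3.28, 3.51, -3.76, 4.02]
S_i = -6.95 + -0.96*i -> [-6.95, -7.91, -8.87, -9.83, -10.79]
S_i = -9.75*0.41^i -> [-9.75, -4.0, -1.64, -0.67, -0.28]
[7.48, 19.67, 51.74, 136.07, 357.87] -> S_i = 7.48*2.63^i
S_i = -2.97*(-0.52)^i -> [-2.97, 1.54, -0.8, 0.42, -0.22]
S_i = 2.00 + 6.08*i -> [2.0, 8.08, 14.16, 20.24, 26.32]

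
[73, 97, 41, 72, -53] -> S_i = Random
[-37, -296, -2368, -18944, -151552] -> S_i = -37*8^i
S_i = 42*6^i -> [42, 252, 1512, 9072, 54432]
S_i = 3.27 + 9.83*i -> [3.27, 13.1, 22.93, 32.76, 42.59]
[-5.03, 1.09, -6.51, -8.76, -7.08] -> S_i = Random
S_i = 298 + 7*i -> [298, 305, 312, 319, 326]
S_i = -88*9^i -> [-88, -792, -7128, -64152, -577368]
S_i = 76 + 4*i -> [76, 80, 84, 88, 92]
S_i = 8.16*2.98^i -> [8.16, 24.32, 72.46, 215.94, 643.51]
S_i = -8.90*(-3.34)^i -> [-8.9, 29.73, -99.28, 331.61, -1107.58]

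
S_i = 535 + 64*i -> [535, 599, 663, 727, 791]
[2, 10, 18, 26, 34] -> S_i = 2 + 8*i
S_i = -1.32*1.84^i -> [-1.32, -2.43, -4.47, -8.22, -15.13]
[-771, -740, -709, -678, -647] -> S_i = -771 + 31*i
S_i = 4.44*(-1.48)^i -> [4.44, -6.57, 9.73, -14.39, 21.3]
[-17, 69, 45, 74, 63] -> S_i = Random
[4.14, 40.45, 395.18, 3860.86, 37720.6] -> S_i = 4.14*9.77^i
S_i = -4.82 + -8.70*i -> [-4.82, -13.52, -22.22, -30.92, -39.62]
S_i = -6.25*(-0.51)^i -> [-6.25, 3.19, -1.63, 0.83, -0.42]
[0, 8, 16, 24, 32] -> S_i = 0 + 8*i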